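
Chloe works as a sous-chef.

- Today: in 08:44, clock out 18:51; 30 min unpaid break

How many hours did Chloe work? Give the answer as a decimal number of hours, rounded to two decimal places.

Today: 08:44–18:51 = 10 h 7 min; less 30 min break → 9 h 37 min

9.62 hours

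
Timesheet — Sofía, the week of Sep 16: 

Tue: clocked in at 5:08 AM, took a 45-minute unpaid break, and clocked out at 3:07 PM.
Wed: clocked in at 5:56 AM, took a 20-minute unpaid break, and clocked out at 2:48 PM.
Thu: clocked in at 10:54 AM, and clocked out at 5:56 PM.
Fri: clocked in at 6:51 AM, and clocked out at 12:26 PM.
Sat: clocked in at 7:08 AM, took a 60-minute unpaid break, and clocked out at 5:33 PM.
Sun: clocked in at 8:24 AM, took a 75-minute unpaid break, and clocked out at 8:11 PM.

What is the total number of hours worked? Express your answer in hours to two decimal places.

50.33 hours

Tue: 5:08 AM–3:07 PM = 9 h 59 min; less 45 min break → 9 h 14 min
Wed: 5:56 AM–2:48 PM = 8 h 52 min; less 20 min break → 8 h 32 min
Thu: 10:54 AM–5:56 PM = 7 h 2 min
Fri: 6:51 AM–12:26 PM = 5 h 35 min
Sat: 7:08 AM–5:33 PM = 10 h 25 min; less 60 min break → 9 h 25 min
Sun: 8:24 AM–8:11 PM = 11 h 47 min; less 75 min break → 10 h 32 min
Total: 9 h 14 min + 8 h 32 min + 7 h 2 min + 5 h 35 min + 9 h 25 min + 10 h 32 min = 50 h 20 min.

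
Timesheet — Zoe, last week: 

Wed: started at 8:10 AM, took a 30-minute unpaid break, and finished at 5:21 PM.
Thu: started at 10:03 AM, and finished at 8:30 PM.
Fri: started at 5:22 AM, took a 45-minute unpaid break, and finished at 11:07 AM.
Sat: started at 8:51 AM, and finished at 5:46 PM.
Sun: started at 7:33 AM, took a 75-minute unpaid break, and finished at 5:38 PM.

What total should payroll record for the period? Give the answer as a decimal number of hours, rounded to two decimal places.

Wed: 8:10 AM–5:21 PM = 9 h 11 min; less 30 min break → 8 h 41 min
Thu: 10:03 AM–8:30 PM = 10 h 27 min
Fri: 5:22 AM–11:07 AM = 5 h 45 min; less 45 min break → 5 h 0 min
Sat: 8:51 AM–5:46 PM = 8 h 55 min
Sun: 7:33 AM–5:38 PM = 10 h 5 min; less 75 min break → 8 h 50 min
Total: 8 h 41 min + 10 h 27 min + 5 h 0 min + 8 h 55 min + 8 h 50 min = 41 h 53 min.

41.88 hours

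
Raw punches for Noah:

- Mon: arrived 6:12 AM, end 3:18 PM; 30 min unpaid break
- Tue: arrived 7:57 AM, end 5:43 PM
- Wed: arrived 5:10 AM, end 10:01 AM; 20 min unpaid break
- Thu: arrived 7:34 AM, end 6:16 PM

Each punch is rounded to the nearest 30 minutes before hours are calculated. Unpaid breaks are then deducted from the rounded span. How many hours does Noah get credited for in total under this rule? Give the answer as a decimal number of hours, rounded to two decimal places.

34.17 hours

Mon: in 6:12 AM→6:00 AM, out 3:18 PM→3:30 PM; 9 h 30 min − 30 min = 9 h 0 min
Tue: in 7:57 AM→8:00 AM, out 5:43 PM→5:30 PM; 9 h 30 min
Wed: in 5:10 AM→5:00 AM, out 10:01 AM→10:00 AM; 5 h 0 min − 20 min = 4 h 40 min
Thu: in 7:34 AM→7:30 AM, out 6:16 PM→6:30 PM; 11 h 0 min
Total credited: 34 h 10 min.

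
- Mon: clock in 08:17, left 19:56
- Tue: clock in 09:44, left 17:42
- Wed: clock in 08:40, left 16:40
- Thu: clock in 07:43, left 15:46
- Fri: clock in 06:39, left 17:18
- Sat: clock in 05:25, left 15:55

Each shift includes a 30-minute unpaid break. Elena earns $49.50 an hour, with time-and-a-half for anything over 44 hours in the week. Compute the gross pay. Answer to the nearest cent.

$2906.89

Mon: 08:17–19:56 = 11 h 39 min; less 30 min break → 11 h 9 min
Tue: 09:44–17:42 = 7 h 58 min; less 30 min break → 7 h 28 min
Wed: 08:40–16:40 = 8 h 0 min; less 30 min break → 7 h 30 min
Thu: 07:43–15:46 = 8 h 3 min; less 30 min break → 7 h 33 min
Fri: 06:39–17:18 = 10 h 39 min; less 30 min break → 10 h 9 min
Sat: 05:25–15:55 = 10 h 30 min; less 30 min break → 10 h 0 min
Total worked: 53 h 49 min = 3229 min.
Regular 44 h 0 min = 2640 min at $49.50/h; overtime 9 h 49 min = 589 min at $74.25/h.
Pay = (2640 × $49.50 + 589 × $74.25) ÷ 60 = $2906.89.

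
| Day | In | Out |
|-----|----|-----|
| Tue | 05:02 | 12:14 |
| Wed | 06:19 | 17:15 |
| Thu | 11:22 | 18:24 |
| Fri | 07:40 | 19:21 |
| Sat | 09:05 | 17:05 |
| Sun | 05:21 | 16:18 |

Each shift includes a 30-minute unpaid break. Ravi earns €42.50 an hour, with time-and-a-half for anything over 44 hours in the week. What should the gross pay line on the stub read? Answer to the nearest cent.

€2431.00

Tue: 05:02–12:14 = 7 h 12 min; less 30 min break → 6 h 42 min
Wed: 06:19–17:15 = 10 h 56 min; less 30 min break → 10 h 26 min
Thu: 11:22–18:24 = 7 h 2 min; less 30 min break → 6 h 32 min
Fri: 07:40–19:21 = 11 h 41 min; less 30 min break → 11 h 11 min
Sat: 09:05–17:05 = 8 h 0 min; less 30 min break → 7 h 30 min
Sun: 05:21–16:18 = 10 h 57 min; less 30 min break → 10 h 27 min
Total worked: 52 h 48 min = 3168 min.
Regular 44 h 0 min = 2640 min at €42.50/h; overtime 8 h 48 min = 528 min at €63.75/h.
Pay = (2640 × €42.50 + 528 × €63.75) ÷ 60 = €2431.00.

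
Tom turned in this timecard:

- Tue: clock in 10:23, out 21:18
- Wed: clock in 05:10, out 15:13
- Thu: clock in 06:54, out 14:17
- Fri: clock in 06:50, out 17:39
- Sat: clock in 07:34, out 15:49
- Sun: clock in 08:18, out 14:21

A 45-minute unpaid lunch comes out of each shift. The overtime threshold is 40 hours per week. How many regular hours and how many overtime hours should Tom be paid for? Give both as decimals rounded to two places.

Tue: 10:23–21:18 = 10 h 55 min; less 45 min break → 10 h 10 min
Wed: 05:10–15:13 = 10 h 3 min; less 45 min break → 9 h 18 min
Thu: 06:54–14:17 = 7 h 23 min; less 45 min break → 6 h 38 min
Fri: 06:50–17:39 = 10 h 49 min; less 45 min break → 10 h 4 min
Sat: 07:34–15:49 = 8 h 15 min; less 45 min break → 7 h 30 min
Sun: 08:18–14:21 = 6 h 3 min; less 45 min break → 5 h 18 min
Total worked: 48 h 58 min = 48.97 h.
Threshold 40 h → overtime 8 h 58 min, regular 40 h 0 min.

Regular 40.00 hours, overtime 8.97 hours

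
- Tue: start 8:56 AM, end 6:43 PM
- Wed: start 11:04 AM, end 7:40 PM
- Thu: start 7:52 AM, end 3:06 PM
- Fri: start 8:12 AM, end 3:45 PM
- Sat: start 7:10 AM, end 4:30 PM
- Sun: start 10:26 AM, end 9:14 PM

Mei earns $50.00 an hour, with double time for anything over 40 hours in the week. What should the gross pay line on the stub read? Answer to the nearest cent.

Tue: 8:56 AM–6:43 PM = 9 h 47 min
Wed: 11:04 AM–7:40 PM = 8 h 36 min
Thu: 7:52 AM–3:06 PM = 7 h 14 min
Fri: 8:12 AM–3:45 PM = 7 h 33 min
Sat: 7:10 AM–4:30 PM = 9 h 20 min
Sun: 10:26 AM–9:14 PM = 10 h 48 min
Total worked: 53 h 18 min = 3198 min.
Regular 40 h 0 min = 2400 min at $50.00/h; overtime 13 h 18 min = 798 min at $100.00/h.
Pay = (2400 × $50.00 + 798 × $100.00) ÷ 60 = $3330.00.

$3330.00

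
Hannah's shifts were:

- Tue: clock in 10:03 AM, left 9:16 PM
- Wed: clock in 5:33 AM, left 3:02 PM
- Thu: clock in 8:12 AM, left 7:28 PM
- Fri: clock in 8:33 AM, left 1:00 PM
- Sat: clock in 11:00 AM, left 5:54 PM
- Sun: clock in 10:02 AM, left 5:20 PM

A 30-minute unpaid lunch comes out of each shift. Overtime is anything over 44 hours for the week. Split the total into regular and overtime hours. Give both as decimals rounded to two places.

Tue: 10:03 AM–9:16 PM = 11 h 13 min; less 30 min break → 10 h 43 min
Wed: 5:33 AM–3:02 PM = 9 h 29 min; less 30 min break → 8 h 59 min
Thu: 8:12 AM–7:28 PM = 11 h 16 min; less 30 min break → 10 h 46 min
Fri: 8:33 AM–1:00 PM = 4 h 27 min; less 30 min break → 3 h 57 min
Sat: 11:00 AM–5:54 PM = 6 h 54 min; less 30 min break → 6 h 24 min
Sun: 10:02 AM–5:20 PM = 7 h 18 min; less 30 min break → 6 h 48 min
Total worked: 47 h 37 min = 47.62 h.
Threshold 44 h → overtime 3 h 37 min, regular 44 h 0 min.

Regular 44.00 hours, overtime 3.62 hours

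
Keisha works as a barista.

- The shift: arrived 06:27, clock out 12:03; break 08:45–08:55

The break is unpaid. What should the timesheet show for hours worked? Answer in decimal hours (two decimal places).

The shift: 06:27–12:03 = 5 h 36 min; less 10 min break → 5 h 26 min

5.43 hours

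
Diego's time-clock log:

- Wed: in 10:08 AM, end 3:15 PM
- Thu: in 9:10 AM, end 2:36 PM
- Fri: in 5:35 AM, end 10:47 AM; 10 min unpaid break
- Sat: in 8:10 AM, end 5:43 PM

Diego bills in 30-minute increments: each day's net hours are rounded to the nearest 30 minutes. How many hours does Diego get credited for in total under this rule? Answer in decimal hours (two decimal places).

25.00 hours

Wed: 10:08 AM–3:15 PM = 5 h 7 min → rounds to 5 h 0 min
Thu: 9:10 AM–2:36 PM = 5 h 26 min → rounds to 5 h 30 min
Fri: 5:35 AM–10:47 AM = 5 h 12 min − 10 min = 5 h 2 min → rounds to 5 h 0 min
Sat: 8:10 AM–5:43 PM = 9 h 33 min → rounds to 9 h 30 min
Total credited: 25 h 0 min.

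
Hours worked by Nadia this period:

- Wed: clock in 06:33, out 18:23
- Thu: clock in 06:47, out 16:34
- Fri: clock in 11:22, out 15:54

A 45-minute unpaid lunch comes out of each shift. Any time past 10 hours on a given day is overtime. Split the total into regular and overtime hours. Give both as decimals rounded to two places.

Wed: 06:33–18:23 = 11 h 50 min; less 45 min break → 11 h 5 min
Thu: 06:47–16:34 = 9 h 47 min; less 45 min break → 9 h 2 min
Fri: 11:22–15:54 = 4 h 32 min; less 45 min break → 3 h 47 min
Wed reg 10 h 0 min / OT 1 h 5 min; Thu reg 9 h 2 min / OT 0 h 0 min; Fri reg 3 h 47 min / OT 0 h 0 min.
Totals: regular 22 h 49 min, overtime 1 h 5 min.

Regular 22.82 hours, overtime 1.08 hours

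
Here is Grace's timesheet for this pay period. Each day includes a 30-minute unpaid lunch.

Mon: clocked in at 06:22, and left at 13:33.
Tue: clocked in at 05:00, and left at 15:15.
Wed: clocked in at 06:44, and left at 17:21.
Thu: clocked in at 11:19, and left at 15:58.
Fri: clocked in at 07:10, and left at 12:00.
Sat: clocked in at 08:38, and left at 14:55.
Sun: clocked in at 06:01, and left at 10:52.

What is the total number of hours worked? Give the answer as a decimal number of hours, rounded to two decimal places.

Mon: 06:22–13:33 = 7 h 11 min; less 30 min break → 6 h 41 min
Tue: 05:00–15:15 = 10 h 15 min; less 30 min break → 9 h 45 min
Wed: 06:44–17:21 = 10 h 37 min; less 30 min break → 10 h 7 min
Thu: 11:19–15:58 = 4 h 39 min; less 30 min break → 4 h 9 min
Fri: 07:10–12:00 = 4 h 50 min; less 30 min break → 4 h 20 min
Sat: 08:38–14:55 = 6 h 17 min; less 30 min break → 5 h 47 min
Sun: 06:01–10:52 = 4 h 51 min; less 30 min break → 4 h 21 min
Total: 6 h 41 min + 9 h 45 min + 10 h 7 min + 4 h 9 min + 4 h 20 min + 5 h 47 min + 4 h 21 min = 45 h 10 min.

45.17 hours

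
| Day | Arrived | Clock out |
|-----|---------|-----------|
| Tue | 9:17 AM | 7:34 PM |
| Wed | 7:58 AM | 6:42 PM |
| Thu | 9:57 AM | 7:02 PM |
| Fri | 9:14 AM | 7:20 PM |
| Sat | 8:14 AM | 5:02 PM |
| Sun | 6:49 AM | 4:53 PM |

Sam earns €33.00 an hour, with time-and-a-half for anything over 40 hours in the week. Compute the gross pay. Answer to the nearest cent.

Tue: 9:17 AM–7:34 PM = 10 h 17 min
Wed: 7:58 AM–6:42 PM = 10 h 44 min
Thu: 9:57 AM–7:02 PM = 9 h 5 min
Fri: 9:14 AM–7:20 PM = 10 h 6 min
Sat: 8:14 AM–5:02 PM = 8 h 48 min
Sun: 6:49 AM–4:53 PM = 10 h 4 min
Total worked: 59 h 4 min = 3544 min.
Regular 40 h 0 min = 2400 min at €33.00/h; overtime 19 h 4 min = 1144 min at €49.50/h.
Pay = (2400 × €33.00 + 1144 × €49.50) ÷ 60 = €2263.80.

€2263.80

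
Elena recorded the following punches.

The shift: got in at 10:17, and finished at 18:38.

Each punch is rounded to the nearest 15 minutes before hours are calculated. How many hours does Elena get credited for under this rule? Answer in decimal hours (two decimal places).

8.50 hours

The shift: in 10:17→10:15, out 18:38→18:45; 8 h 30 min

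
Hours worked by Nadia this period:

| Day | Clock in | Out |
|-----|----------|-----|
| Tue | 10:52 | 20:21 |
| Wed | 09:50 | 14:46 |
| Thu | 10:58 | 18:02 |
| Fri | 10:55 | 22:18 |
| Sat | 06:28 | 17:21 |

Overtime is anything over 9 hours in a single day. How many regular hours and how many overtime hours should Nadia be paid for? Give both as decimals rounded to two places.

Tue: 10:52–20:21 = 9 h 29 min
Wed: 09:50–14:46 = 4 h 56 min
Thu: 10:58–18:02 = 7 h 4 min
Fri: 10:55–22:18 = 11 h 23 min
Sat: 06:28–17:21 = 10 h 53 min
Tue reg 9 h 0 min / OT 0 h 29 min; Wed reg 4 h 56 min / OT 0 h 0 min; Thu reg 7 h 4 min / OT 0 h 0 min; Fri reg 9 h 0 min / OT 2 h 23 min; Sat reg 9 h 0 min / OT 1 h 53 min.
Totals: regular 39 h 0 min, overtime 4 h 45 min.

Regular 39.00 hours, overtime 4.75 hours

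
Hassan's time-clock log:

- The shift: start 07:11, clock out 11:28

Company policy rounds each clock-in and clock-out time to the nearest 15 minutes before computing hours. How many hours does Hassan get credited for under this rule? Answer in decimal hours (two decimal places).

The shift: in 07:11→07:15, out 11:28→11:30; 4 h 15 min

4.25 hours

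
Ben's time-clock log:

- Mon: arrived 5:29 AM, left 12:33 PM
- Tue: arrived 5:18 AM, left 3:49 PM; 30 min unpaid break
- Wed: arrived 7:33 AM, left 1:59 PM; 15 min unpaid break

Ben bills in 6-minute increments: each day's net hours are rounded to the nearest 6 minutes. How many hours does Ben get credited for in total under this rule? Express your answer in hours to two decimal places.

23.30 hours

Mon: 5:29 AM–12:33 PM = 7 h 4 min → rounds to 7 h 6 min
Tue: 5:18 AM–3:49 PM = 10 h 31 min − 30 min = 10 h 1 min → rounds to 10 h 0 min
Wed: 7:33 AM–1:59 PM = 6 h 26 min − 15 min = 6 h 11 min → rounds to 6 h 12 min
Total credited: 23 h 18 min.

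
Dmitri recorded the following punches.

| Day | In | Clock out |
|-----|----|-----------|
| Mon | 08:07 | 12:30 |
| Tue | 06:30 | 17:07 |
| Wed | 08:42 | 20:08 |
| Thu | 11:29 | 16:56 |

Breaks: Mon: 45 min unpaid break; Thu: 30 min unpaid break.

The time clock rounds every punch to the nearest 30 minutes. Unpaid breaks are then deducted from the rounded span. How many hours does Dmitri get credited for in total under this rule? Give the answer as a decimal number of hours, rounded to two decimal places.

Mon: in 08:07→08:00, out 12:30→12:30; 4 h 30 min − 45 min = 3 h 45 min
Tue: in 06:30→06:30, out 17:07→17:00; 10 h 30 min
Wed: in 08:42→08:30, out 20:08→20:00; 11 h 30 min
Thu: in 11:29→11:30, out 16:56→17:00; 5 h 30 min − 30 min = 5 h 0 min
Total credited: 30 h 45 min.

30.75 hours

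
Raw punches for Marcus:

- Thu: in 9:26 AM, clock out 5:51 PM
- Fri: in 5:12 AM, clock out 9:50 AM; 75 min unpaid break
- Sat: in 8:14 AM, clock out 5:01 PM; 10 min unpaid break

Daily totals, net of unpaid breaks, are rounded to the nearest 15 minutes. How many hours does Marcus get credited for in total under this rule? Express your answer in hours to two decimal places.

Thu: 9:26 AM–5:51 PM = 8 h 25 min → rounds to 8 h 30 min
Fri: 5:12 AM–9:50 AM = 4 h 38 min − 75 min = 3 h 23 min → rounds to 3 h 30 min
Sat: 8:14 AM–5:01 PM = 8 h 47 min − 10 min = 8 h 37 min → rounds to 8 h 30 min
Total credited: 20 h 30 min.

20.50 hours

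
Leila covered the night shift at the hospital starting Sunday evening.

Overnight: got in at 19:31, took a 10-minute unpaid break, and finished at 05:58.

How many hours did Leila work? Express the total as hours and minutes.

Overnight: 19:31 → midnight = 4 h 29 min; midnight → 05:58 = 5 h 58 min; span 10 h 27 min; less 10 min break → 10 h 17 min

10 h 17 min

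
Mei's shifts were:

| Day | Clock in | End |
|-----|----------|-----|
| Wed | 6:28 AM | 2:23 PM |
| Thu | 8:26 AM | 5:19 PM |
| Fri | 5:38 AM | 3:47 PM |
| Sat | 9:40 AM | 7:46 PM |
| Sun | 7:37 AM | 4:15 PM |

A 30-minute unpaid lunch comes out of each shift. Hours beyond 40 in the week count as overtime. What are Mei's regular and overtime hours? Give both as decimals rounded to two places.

Regular 40.00 hours, overtime 3.18 hours

Wed: 6:28 AM–2:23 PM = 7 h 55 min; less 30 min break → 7 h 25 min
Thu: 8:26 AM–5:19 PM = 8 h 53 min; less 30 min break → 8 h 23 min
Fri: 5:38 AM–3:47 PM = 10 h 9 min; less 30 min break → 9 h 39 min
Sat: 9:40 AM–7:46 PM = 10 h 6 min; less 30 min break → 9 h 36 min
Sun: 7:37 AM–4:15 PM = 8 h 38 min; less 30 min break → 8 h 8 min
Total worked: 43 h 11 min = 43.18 h.
Threshold 40 h → overtime 3 h 11 min, regular 40 h 0 min.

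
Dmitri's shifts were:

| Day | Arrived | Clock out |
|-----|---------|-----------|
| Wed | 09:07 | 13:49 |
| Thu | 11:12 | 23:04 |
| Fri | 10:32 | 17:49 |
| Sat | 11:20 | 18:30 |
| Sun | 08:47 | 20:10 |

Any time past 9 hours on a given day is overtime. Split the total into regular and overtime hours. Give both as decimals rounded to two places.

Wed: 09:07–13:49 = 4 h 42 min
Thu: 11:12–23:04 = 11 h 52 min
Fri: 10:32–17:49 = 7 h 17 min
Sat: 11:20–18:30 = 7 h 10 min
Sun: 08:47–20:10 = 11 h 23 min
Wed reg 4 h 42 min / OT 0 h 0 min; Thu reg 9 h 0 min / OT 2 h 52 min; Fri reg 7 h 17 min / OT 0 h 0 min; Sat reg 7 h 10 min / OT 0 h 0 min; Sun reg 9 h 0 min / OT 2 h 23 min.
Totals: regular 37 h 9 min, overtime 5 h 15 min.

Regular 37.15 hours, overtime 5.25 hours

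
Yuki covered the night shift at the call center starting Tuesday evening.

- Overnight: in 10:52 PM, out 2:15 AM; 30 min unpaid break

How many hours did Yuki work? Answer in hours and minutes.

Overnight: 10:52 PM → midnight = 1 h 8 min; midnight → 2:15 AM = 2 h 15 min; span 3 h 23 min; less 30 min break → 2 h 53 min

2 h 53 min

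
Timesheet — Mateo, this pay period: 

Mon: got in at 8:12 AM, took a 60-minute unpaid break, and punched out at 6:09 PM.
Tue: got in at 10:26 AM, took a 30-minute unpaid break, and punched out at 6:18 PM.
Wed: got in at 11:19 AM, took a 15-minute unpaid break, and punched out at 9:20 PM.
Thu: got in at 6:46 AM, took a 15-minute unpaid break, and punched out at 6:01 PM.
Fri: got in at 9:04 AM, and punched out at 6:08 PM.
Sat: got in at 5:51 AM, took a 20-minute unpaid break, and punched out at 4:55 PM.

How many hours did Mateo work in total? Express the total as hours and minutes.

Mon: 8:12 AM–6:09 PM = 9 h 57 min; less 60 min break → 8 h 57 min
Tue: 10:26 AM–6:18 PM = 7 h 52 min; less 30 min break → 7 h 22 min
Wed: 11:19 AM–9:20 PM = 10 h 1 min; less 15 min break → 9 h 46 min
Thu: 6:46 AM–6:01 PM = 11 h 15 min; less 15 min break → 11 h 0 min
Fri: 9:04 AM–6:08 PM = 9 h 4 min
Sat: 5:51 AM–4:55 PM = 11 h 4 min; less 20 min break → 10 h 44 min
Total: 8 h 57 min + 7 h 22 min + 9 h 46 min + 11 h 0 min + 9 h 4 min + 10 h 44 min = 56 h 53 min.

56 h 53 min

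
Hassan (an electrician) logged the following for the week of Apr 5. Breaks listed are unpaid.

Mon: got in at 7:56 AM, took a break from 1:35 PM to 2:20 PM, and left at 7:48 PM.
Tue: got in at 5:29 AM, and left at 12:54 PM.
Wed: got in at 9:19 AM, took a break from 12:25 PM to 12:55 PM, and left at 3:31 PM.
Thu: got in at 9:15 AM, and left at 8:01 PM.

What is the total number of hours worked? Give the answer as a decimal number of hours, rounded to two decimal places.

Mon: 7:56 AM–7:48 PM = 11 h 52 min; less 45 min break → 11 h 7 min
Tue: 5:29 AM–12:54 PM = 7 h 25 min
Wed: 9:19 AM–3:31 PM = 6 h 12 min; less 30 min break → 5 h 42 min
Thu: 9:15 AM–8:01 PM = 10 h 46 min
Total: 11 h 7 min + 7 h 25 min + 5 h 42 min + 10 h 46 min = 35 h 0 min.

35.00 hours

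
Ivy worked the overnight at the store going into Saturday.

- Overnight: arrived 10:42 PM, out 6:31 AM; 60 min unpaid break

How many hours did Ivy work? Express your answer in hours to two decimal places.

Overnight: 10:42 PM → midnight = 1 h 18 min; midnight → 6:31 AM = 6 h 31 min; span 7 h 49 min; less 60 min break → 6 h 49 min

6.82 hours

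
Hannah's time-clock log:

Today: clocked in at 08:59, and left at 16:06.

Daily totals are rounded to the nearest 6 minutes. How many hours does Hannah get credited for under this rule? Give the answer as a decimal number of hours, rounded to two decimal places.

Today: 08:59–16:06 = 7 h 7 min → rounds to 7 h 6 min

7.10 hours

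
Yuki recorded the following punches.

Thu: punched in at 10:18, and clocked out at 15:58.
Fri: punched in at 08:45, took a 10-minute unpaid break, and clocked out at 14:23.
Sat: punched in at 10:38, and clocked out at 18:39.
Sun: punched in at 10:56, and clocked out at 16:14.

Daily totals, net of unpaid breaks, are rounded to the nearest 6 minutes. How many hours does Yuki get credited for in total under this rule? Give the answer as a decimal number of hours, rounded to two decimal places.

24.50 hours

Thu: 10:18–15:58 = 5 h 40 min → rounds to 5 h 42 min
Fri: 08:45–14:23 = 5 h 38 min − 10 min = 5 h 28 min → rounds to 5 h 30 min
Sat: 10:38–18:39 = 8 h 1 min → rounds to 8 h 0 min
Sun: 10:56–16:14 = 5 h 18 min → rounds to 5 h 18 min
Total credited: 24 h 30 min.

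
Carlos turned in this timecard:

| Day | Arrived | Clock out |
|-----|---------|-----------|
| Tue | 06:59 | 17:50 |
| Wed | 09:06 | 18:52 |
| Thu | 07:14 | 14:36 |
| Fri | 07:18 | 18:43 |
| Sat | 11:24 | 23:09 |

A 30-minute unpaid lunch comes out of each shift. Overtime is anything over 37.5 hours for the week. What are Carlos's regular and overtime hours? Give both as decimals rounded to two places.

Tue: 06:59–17:50 = 10 h 51 min; less 30 min break → 10 h 21 min
Wed: 09:06–18:52 = 9 h 46 min; less 30 min break → 9 h 16 min
Thu: 07:14–14:36 = 7 h 22 min; less 30 min break → 6 h 52 min
Fri: 07:18–18:43 = 11 h 25 min; less 30 min break → 10 h 55 min
Sat: 11:24–23:09 = 11 h 45 min; less 30 min break → 11 h 15 min
Total worked: 48 h 39 min = 48.65 h.
Threshold 37.5 h → overtime 11 h 9 min, regular 37 h 30 min.

Regular 37.50 hours, overtime 11.15 hours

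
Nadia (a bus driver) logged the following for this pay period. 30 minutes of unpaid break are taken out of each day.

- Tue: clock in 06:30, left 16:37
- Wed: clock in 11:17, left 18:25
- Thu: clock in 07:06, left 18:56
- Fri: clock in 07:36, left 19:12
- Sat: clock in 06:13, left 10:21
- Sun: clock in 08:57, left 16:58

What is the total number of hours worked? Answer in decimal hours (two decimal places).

49.83 hours

Tue: 06:30–16:37 = 10 h 7 min; less 30 min break → 9 h 37 min
Wed: 11:17–18:25 = 7 h 8 min; less 30 min break → 6 h 38 min
Thu: 07:06–18:56 = 11 h 50 min; less 30 min break → 11 h 20 min
Fri: 07:36–19:12 = 11 h 36 min; less 30 min break → 11 h 6 min
Sat: 06:13–10:21 = 4 h 8 min; less 30 min break → 3 h 38 min
Sun: 08:57–16:58 = 8 h 1 min; less 30 min break → 7 h 31 min
Total: 9 h 37 min + 6 h 38 min + 11 h 20 min + 11 h 6 min + 3 h 38 min + 7 h 31 min = 49 h 50 min.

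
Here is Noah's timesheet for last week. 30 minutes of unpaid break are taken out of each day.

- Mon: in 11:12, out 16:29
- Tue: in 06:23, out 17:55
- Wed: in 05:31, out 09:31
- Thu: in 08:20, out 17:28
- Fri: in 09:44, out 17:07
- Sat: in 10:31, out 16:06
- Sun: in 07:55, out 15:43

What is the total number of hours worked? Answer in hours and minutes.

Mon: 11:12–16:29 = 5 h 17 min; less 30 min break → 4 h 47 min
Tue: 06:23–17:55 = 11 h 32 min; less 30 min break → 11 h 2 min
Wed: 05:31–09:31 = 4 h 0 min; less 30 min break → 3 h 30 min
Thu: 08:20–17:28 = 9 h 8 min; less 30 min break → 8 h 38 min
Fri: 09:44–17:07 = 7 h 23 min; less 30 min break → 6 h 53 min
Sat: 10:31–16:06 = 5 h 35 min; less 30 min break → 5 h 5 min
Sun: 07:55–15:43 = 7 h 48 min; less 30 min break → 7 h 18 min
Total: 4 h 47 min + 11 h 2 min + 3 h 30 min + 8 h 38 min + 6 h 53 min + 5 h 5 min + 7 h 18 min = 47 h 13 min.

47 h 13 min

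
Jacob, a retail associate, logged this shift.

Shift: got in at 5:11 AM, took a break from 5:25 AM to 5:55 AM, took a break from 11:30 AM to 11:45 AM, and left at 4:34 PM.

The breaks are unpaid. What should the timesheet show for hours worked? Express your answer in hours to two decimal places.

10.63 hours

Shift: 5:11 AM–4:34 PM = 11 h 23 min; less 45 min break → 10 h 38 min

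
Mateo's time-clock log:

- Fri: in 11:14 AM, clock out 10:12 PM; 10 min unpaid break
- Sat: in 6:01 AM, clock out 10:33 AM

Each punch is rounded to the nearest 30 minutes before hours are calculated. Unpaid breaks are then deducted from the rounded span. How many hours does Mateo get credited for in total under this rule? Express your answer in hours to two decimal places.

15.33 hours

Fri: in 11:14 AM→11:00 AM, out 10:12 PM→10:00 PM; 11 h 0 min − 10 min = 10 h 50 min
Sat: in 6:01 AM→6:00 AM, out 10:33 AM→10:30 AM; 4 h 30 min
Total credited: 15 h 20 min.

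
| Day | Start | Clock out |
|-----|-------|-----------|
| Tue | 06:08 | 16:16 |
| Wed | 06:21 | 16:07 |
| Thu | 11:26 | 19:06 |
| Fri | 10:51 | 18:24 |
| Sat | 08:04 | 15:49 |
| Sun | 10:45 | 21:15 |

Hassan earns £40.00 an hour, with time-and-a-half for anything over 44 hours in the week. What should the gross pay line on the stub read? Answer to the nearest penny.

£2322.00

Tue: 06:08–16:16 = 10 h 8 min
Wed: 06:21–16:07 = 9 h 46 min
Thu: 11:26–19:06 = 7 h 40 min
Fri: 10:51–18:24 = 7 h 33 min
Sat: 08:04–15:49 = 7 h 45 min
Sun: 10:45–21:15 = 10 h 30 min
Total worked: 53 h 22 min = 3202 min.
Regular 44 h 0 min = 2640 min at £40.00/h; overtime 9 h 22 min = 562 min at £60.00/h.
Pay = (2640 × £40.00 + 562 × £60.00) ÷ 60 = £2322.00.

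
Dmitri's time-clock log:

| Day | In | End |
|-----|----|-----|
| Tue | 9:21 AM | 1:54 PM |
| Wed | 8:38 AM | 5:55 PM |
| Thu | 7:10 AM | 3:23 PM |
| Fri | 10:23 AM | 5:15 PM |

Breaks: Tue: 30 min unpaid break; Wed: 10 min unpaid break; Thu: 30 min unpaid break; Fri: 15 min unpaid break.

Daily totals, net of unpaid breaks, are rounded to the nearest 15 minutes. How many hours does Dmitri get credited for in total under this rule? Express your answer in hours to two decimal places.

Tue: 9:21 AM–1:54 PM = 4 h 33 min − 30 min = 4 h 3 min → rounds to 4 h 0 min
Wed: 8:38 AM–5:55 PM = 9 h 17 min − 10 min = 9 h 7 min → rounds to 9 h 0 min
Thu: 7:10 AM–3:23 PM = 8 h 13 min − 30 min = 7 h 43 min → rounds to 7 h 45 min
Fri: 10:23 AM–5:15 PM = 6 h 52 min − 15 min = 6 h 37 min → rounds to 6 h 30 min
Total credited: 27 h 15 min.

27.25 hours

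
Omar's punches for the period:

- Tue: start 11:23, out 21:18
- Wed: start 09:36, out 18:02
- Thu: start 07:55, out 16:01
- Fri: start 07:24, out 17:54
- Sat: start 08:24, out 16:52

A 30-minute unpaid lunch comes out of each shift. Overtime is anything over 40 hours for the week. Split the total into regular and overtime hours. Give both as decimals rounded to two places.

Tue: 11:23–21:18 = 9 h 55 min; less 30 min break → 9 h 25 min
Wed: 09:36–18:02 = 8 h 26 min; less 30 min break → 7 h 56 min
Thu: 07:55–16:01 = 8 h 6 min; less 30 min break → 7 h 36 min
Fri: 07:24–17:54 = 10 h 30 min; less 30 min break → 10 h 0 min
Sat: 08:24–16:52 = 8 h 28 min; less 30 min break → 7 h 58 min
Total worked: 42 h 55 min = 42.92 h.
Threshold 40 h → overtime 2 h 55 min, regular 40 h 0 min.

Regular 40.00 hours, overtime 2.92 hours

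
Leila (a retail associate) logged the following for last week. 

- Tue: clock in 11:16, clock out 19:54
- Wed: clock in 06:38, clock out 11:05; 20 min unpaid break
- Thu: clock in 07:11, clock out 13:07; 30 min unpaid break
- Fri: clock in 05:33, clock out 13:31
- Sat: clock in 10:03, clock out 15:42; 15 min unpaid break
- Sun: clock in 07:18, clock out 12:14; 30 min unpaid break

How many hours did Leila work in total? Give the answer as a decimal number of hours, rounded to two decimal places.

Tue: 11:16–19:54 = 8 h 38 min
Wed: 06:38–11:05 = 4 h 27 min; less 20 min break → 4 h 7 min
Thu: 07:11–13:07 = 5 h 56 min; less 30 min break → 5 h 26 min
Fri: 05:33–13:31 = 7 h 58 min
Sat: 10:03–15:42 = 5 h 39 min; less 15 min break → 5 h 24 min
Sun: 07:18–12:14 = 4 h 56 min; less 30 min break → 4 h 26 min
Total: 8 h 38 min + 4 h 7 min + 5 h 26 min + 7 h 58 min + 5 h 24 min + 4 h 26 min = 35 h 59 min.

35.98 hours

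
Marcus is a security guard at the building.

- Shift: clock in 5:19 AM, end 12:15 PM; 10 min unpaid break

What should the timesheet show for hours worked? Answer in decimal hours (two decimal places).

6.77 hours

Shift: 5:19 AM–12:15 PM = 6 h 56 min; less 10 min break → 6 h 46 min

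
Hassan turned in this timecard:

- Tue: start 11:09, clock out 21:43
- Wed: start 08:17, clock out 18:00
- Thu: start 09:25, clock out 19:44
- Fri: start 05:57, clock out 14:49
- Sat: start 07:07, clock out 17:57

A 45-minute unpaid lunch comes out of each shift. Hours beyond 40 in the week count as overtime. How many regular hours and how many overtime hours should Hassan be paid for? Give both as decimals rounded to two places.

Regular 40.00 hours, overtime 6.55 hours

Tue: 11:09–21:43 = 10 h 34 min; less 45 min break → 9 h 49 min
Wed: 08:17–18:00 = 9 h 43 min; less 45 min break → 8 h 58 min
Thu: 09:25–19:44 = 10 h 19 min; less 45 min break → 9 h 34 min
Fri: 05:57–14:49 = 8 h 52 min; less 45 min break → 8 h 7 min
Sat: 07:07–17:57 = 10 h 50 min; less 45 min break → 10 h 5 min
Total worked: 46 h 33 min = 46.55 h.
Threshold 40 h → overtime 6 h 33 min, regular 40 h 0 min.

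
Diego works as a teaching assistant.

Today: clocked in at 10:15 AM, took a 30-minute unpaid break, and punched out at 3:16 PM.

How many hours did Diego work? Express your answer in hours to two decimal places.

4.52 hours

Today: 10:15 AM–3:16 PM = 5 h 1 min; less 30 min break → 4 h 31 min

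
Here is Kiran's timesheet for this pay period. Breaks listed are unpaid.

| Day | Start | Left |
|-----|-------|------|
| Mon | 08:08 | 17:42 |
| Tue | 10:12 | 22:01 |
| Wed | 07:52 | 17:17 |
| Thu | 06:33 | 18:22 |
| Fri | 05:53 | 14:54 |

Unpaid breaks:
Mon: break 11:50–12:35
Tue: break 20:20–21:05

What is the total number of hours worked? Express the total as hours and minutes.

50 h 8 min

Mon: 08:08–17:42 = 9 h 34 min; less 45 min break → 8 h 49 min
Tue: 10:12–22:01 = 11 h 49 min; less 45 min break → 11 h 4 min
Wed: 07:52–17:17 = 9 h 25 min
Thu: 06:33–18:22 = 11 h 49 min
Fri: 05:53–14:54 = 9 h 1 min
Total: 8 h 49 min + 11 h 4 min + 9 h 25 min + 11 h 49 min + 9 h 1 min = 50 h 8 min.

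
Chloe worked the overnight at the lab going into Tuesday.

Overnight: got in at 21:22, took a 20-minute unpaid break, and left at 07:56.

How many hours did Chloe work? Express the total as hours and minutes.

10 h 14 min

Overnight: 21:22 → midnight = 2 h 38 min; midnight → 07:56 = 7 h 56 min; span 10 h 34 min; less 20 min break → 10 h 14 min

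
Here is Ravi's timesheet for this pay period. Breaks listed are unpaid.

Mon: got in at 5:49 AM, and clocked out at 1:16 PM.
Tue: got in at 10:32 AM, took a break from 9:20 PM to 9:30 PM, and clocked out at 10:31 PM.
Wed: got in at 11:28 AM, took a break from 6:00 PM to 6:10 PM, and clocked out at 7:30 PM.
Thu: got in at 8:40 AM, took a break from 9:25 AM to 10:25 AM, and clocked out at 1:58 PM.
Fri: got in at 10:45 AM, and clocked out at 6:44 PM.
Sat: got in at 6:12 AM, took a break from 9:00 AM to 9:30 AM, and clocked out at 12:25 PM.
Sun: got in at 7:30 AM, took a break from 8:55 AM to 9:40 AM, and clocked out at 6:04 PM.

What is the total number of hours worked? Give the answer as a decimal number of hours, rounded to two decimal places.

Mon: 5:49 AM–1:16 PM = 7 h 27 min
Tue: 10:32 AM–10:31 PM = 11 h 59 min; less 10 min break → 11 h 49 min
Wed: 11:28 AM–7:30 PM = 8 h 2 min; less 10 min break → 7 h 52 min
Thu: 8:40 AM–1:58 PM = 5 h 18 min; less 60 min break → 4 h 18 min
Fri: 10:45 AM–6:44 PM = 7 h 59 min
Sat: 6:12 AM–12:25 PM = 6 h 13 min; less 30 min break → 5 h 43 min
Sun: 7:30 AM–6:04 PM = 10 h 34 min; less 45 min break → 9 h 49 min
Total: 7 h 27 min + 11 h 49 min + 7 h 52 min + 4 h 18 min + 7 h 59 min + 5 h 43 min + 9 h 49 min = 54 h 57 min.

54.95 hours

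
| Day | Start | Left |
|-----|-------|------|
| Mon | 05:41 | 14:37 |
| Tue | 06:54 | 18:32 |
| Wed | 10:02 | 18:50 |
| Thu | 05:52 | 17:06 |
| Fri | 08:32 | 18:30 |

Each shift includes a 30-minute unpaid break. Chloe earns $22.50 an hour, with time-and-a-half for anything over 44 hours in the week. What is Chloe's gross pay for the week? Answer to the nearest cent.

Mon: 05:41–14:37 = 8 h 56 min; less 30 min break → 8 h 26 min
Tue: 06:54–18:32 = 11 h 38 min; less 30 min break → 11 h 8 min
Wed: 10:02–18:50 = 8 h 48 min; less 30 min break → 8 h 18 min
Thu: 05:52–17:06 = 11 h 14 min; less 30 min break → 10 h 44 min
Fri: 08:32–18:30 = 9 h 58 min; less 30 min break → 9 h 28 min
Total worked: 48 h 4 min = 2884 min.
Regular 44 h 0 min = 2640 min at $22.50/h; overtime 4 h 4 min = 244 min at $33.75/h.
Pay = (2640 × $22.50 + 244 × $33.75) ÷ 60 = $1127.25.

$1127.25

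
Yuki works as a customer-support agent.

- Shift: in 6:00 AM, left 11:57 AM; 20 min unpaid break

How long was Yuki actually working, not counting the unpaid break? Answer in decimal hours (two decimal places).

5.62 hours

Shift: 6:00 AM–11:57 AM = 5 h 57 min; less 20 min break → 5 h 37 min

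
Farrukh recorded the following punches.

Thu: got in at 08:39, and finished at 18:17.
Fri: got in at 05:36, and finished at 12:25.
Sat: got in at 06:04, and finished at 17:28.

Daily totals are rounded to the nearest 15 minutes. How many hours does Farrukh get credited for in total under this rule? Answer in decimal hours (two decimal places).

Thu: 08:39–18:17 = 9 h 38 min → rounds to 9 h 45 min
Fri: 05:36–12:25 = 6 h 49 min → rounds to 6 h 45 min
Sat: 06:04–17:28 = 11 h 24 min → rounds to 11 h 30 min
Total credited: 28 h 0 min.

28.00 hours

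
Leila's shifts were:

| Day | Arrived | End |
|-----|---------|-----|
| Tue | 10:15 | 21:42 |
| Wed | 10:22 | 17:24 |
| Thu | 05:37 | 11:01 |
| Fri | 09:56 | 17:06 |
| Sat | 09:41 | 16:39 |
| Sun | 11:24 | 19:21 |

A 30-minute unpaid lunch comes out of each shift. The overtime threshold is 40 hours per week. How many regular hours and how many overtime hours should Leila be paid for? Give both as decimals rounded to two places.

Regular 40.00 hours, overtime 2.97 hours

Tue: 10:15–21:42 = 11 h 27 min; less 30 min break → 10 h 57 min
Wed: 10:22–17:24 = 7 h 2 min; less 30 min break → 6 h 32 min
Thu: 05:37–11:01 = 5 h 24 min; less 30 min break → 4 h 54 min
Fri: 09:56–17:06 = 7 h 10 min; less 30 min break → 6 h 40 min
Sat: 09:41–16:39 = 6 h 58 min; less 30 min break → 6 h 28 min
Sun: 11:24–19:21 = 7 h 57 min; less 30 min break → 7 h 27 min
Total worked: 42 h 58 min = 42.97 h.
Threshold 40 h → overtime 2 h 58 min, regular 40 h 0 min.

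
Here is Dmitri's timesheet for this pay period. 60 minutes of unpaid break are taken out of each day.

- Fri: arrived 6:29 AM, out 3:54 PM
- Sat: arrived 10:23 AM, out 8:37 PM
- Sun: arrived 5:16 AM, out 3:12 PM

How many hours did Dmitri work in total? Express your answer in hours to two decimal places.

Fri: 6:29 AM–3:54 PM = 9 h 25 min; less 60 min break → 8 h 25 min
Sat: 10:23 AM–8:37 PM = 10 h 14 min; less 60 min break → 9 h 14 min
Sun: 5:16 AM–3:12 PM = 9 h 56 min; less 60 min break → 8 h 56 min
Total: 8 h 25 min + 9 h 14 min + 8 h 56 min = 26 h 35 min.

26.58 hours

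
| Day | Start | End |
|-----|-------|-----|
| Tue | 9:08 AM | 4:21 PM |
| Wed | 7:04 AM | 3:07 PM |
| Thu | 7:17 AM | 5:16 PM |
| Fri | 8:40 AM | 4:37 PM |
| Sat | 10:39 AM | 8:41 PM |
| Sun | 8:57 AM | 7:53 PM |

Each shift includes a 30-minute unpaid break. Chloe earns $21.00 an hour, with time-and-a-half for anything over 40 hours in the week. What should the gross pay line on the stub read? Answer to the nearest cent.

$1191.75

Tue: 9:08 AM–4:21 PM = 7 h 13 min; less 30 min break → 6 h 43 min
Wed: 7:04 AM–3:07 PM = 8 h 3 min; less 30 min break → 7 h 33 min
Thu: 7:17 AM–5:16 PM = 9 h 59 min; less 30 min break → 9 h 29 min
Fri: 8:40 AM–4:37 PM = 7 h 57 min; less 30 min break → 7 h 27 min
Sat: 10:39 AM–8:41 PM = 10 h 2 min; less 30 min break → 9 h 32 min
Sun: 8:57 AM–7:53 PM = 10 h 56 min; less 30 min break → 10 h 26 min
Total worked: 51 h 10 min = 3070 min.
Regular 40 h 0 min = 2400 min at $21.00/h; overtime 11 h 10 min = 670 min at $31.50/h.
Pay = (2400 × $21.00 + 670 × $31.50) ÷ 60 = $1191.75.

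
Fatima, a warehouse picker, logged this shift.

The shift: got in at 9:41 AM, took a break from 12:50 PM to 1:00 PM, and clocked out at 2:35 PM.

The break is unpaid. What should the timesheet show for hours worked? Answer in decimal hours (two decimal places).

The shift: 9:41 AM–2:35 PM = 4 h 54 min; less 10 min break → 4 h 44 min

4.73 hours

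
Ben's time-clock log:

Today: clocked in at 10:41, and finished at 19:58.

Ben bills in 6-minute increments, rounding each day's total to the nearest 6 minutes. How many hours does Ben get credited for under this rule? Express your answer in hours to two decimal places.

Today: 10:41–19:58 = 9 h 17 min → rounds to 9 h 18 min

9.30 hours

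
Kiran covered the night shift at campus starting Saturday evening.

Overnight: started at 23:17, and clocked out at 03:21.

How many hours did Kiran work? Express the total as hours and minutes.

4 h 4 min

Overnight: 23:17 → midnight = 0 h 43 min; midnight → 03:21 = 3 h 21 min; span 4 h 4 min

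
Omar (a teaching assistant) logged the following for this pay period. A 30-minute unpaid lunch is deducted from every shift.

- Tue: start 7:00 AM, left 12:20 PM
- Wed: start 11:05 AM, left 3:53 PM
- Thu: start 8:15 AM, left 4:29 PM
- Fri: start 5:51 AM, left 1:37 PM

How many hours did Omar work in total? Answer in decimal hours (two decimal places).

Tue: 7:00 AM–12:20 PM = 5 h 20 min; less 30 min break → 4 h 50 min
Wed: 11:05 AM–3:53 PM = 4 h 48 min; less 30 min break → 4 h 18 min
Thu: 8:15 AM–4:29 PM = 8 h 14 min; less 30 min break → 7 h 44 min
Fri: 5:51 AM–1:37 PM = 7 h 46 min; less 30 min break → 7 h 16 min
Total: 4 h 50 min + 4 h 18 min + 7 h 44 min + 7 h 16 min = 24 h 8 min.

24.13 hours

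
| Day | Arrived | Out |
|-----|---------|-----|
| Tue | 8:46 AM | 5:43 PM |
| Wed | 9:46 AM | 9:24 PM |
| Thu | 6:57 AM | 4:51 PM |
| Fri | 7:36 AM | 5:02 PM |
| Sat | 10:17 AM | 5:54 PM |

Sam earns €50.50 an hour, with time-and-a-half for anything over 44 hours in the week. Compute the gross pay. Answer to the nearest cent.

Tue: 8:46 AM–5:43 PM = 8 h 57 min
Wed: 9:46 AM–9:24 PM = 11 h 38 min
Thu: 6:57 AM–4:51 PM = 9 h 54 min
Fri: 7:36 AM–5:02 PM = 9 h 26 min
Sat: 10:17 AM–5:54 PM = 7 h 37 min
Total worked: 47 h 32 min = 2852 min.
Regular 44 h 0 min = 2640 min at €50.50/h; overtime 3 h 32 min = 212 min at €75.75/h.
Pay = (2640 × €50.50 + 212 × €75.75) ÷ 60 = €2489.65.

€2489.65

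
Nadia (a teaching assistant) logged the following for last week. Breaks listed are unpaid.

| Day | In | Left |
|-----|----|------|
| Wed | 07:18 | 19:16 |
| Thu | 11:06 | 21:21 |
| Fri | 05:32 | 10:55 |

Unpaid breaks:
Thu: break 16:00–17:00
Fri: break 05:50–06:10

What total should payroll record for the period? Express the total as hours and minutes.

26 h 16 min

Wed: 07:18–19:16 = 11 h 58 min
Thu: 11:06–21:21 = 10 h 15 min; less 60 min break → 9 h 15 min
Fri: 05:32–10:55 = 5 h 23 min; less 20 min break → 5 h 3 min
Total: 11 h 58 min + 9 h 15 min + 5 h 3 min = 26 h 16 min.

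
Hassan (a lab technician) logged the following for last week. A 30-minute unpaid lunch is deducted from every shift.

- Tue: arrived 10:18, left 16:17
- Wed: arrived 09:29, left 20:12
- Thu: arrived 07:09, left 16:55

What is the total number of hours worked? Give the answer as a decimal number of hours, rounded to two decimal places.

Tue: 10:18–16:17 = 5 h 59 min; less 30 min break → 5 h 29 min
Wed: 09:29–20:12 = 10 h 43 min; less 30 min break → 10 h 13 min
Thu: 07:09–16:55 = 9 h 46 min; less 30 min break → 9 h 16 min
Total: 5 h 29 min + 10 h 13 min + 9 h 16 min = 24 h 58 min.

24.97 hours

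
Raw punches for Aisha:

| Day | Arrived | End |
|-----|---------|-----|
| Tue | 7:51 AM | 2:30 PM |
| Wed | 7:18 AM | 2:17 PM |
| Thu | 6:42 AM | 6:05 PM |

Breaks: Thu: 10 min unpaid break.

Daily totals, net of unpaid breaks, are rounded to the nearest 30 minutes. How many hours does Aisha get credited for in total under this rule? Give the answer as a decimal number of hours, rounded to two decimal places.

Tue: 7:51 AM–2:30 PM = 6 h 39 min → rounds to 6 h 30 min
Wed: 7:18 AM–2:17 PM = 6 h 59 min → rounds to 7 h 0 min
Thu: 6:42 AM–6:05 PM = 11 h 23 min − 10 min = 11 h 13 min → rounds to 11 h 0 min
Total credited: 24 h 30 min.

24.50 hours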